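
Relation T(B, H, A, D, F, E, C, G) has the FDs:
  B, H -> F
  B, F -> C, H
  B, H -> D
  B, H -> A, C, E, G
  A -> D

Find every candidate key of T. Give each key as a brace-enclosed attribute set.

No FD produces {B}, so it must be in every candidate key.
{B, F} is a candidate key since {B, F}⁺ = {A, B, C, D, E, F, G, H} covers every attribute.
{B, H} is a candidate key since {B, H}⁺ = {A, B, C, D, E, F, G, H} covers every attribute.
Any other superkey properly contains one of these, so there are no further candidate keys.

{B, F}, {B, H}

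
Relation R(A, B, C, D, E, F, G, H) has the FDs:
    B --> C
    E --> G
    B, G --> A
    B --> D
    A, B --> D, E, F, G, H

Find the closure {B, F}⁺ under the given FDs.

{B, C, D, F}

Start with {B, F}.
B --> C applies; add {C} → now {B, C, F}.
B --> D applies; add {D} → now {B, C, D, F}.
No further FD applies.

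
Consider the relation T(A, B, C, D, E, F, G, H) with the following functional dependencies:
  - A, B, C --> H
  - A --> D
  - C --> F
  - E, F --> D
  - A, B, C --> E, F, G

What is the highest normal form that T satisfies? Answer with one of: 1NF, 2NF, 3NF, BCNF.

Candidate key: {A, B, C}. Prime attributes: {A, B, C}.
For A --> D we have {A}⁺ = {A, D}; {A} is not a superkey, so BCNF fails.
A --> D has non-prime {D} on the right and a non-superkey on the left, so 3NF fails.
{A} is a proper subset of the key {A, B, C}, and {A}⁺ contains the non-prime attribute {D} — a partial dependency, so 2NF is violated.

1NF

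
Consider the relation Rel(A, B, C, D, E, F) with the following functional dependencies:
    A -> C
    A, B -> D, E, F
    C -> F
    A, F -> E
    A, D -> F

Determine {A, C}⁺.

{A, C, E, F}

Start with {A, C}.
C -> F applies; add {F} → now {A, C, F}.
A, F -> E applies; add {E} → now {A, C, E, F}.
No further FD applies.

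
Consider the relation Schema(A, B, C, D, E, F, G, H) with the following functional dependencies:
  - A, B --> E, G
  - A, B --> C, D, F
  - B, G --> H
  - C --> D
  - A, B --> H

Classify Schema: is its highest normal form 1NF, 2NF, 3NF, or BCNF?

2NF

Candidate key: {A, B}. Prime attributes: {A, B}.
B, G --> H: {B, G}⁺ = {B, G, H}, which is not all of the attributes, so the left side is not a superkey — BCNF is violated.
B, G --> H has non-prime {H} on the right and a non-superkey on the left, so 3NF fails.
No non-prime attribute depends on a proper subset of any candidate key, so 2NF holds.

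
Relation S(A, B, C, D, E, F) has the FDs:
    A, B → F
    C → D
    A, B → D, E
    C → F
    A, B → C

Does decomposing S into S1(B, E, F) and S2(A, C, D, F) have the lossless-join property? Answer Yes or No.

No

The shared attributes are {F} and {F}⁺ = {F}.
Neither S1 nor S2 is contained in that closure, so the decomposition is lossy.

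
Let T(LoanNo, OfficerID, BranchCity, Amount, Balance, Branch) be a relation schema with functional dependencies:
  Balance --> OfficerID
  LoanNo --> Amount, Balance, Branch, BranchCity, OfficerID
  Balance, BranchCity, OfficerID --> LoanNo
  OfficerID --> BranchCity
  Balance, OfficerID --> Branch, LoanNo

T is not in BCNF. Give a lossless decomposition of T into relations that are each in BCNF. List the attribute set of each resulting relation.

Candidate keys of the original relation: {Balance}, {LoanNo}.
In {Amount, Balance, Branch, BranchCity, LoanNo, OfficerID}, {OfficerID} is not a superkey ({OfficerID}⁺ restricted to this set is {BranchCity, OfficerID}), so split on OfficerID --> BranchCity into {BranchCity, OfficerID} and {Amount, Balance, Branch, LoanNo, OfficerID}.
{BranchCity, OfficerID}: every determinant is a superkey — BCNF.
{Amount, Balance, Branch, LoanNo, OfficerID}: every determinant is a superkey — BCNF.

{Amount, Balance, Branch, LoanNo, OfficerID}; {BranchCity, OfficerID}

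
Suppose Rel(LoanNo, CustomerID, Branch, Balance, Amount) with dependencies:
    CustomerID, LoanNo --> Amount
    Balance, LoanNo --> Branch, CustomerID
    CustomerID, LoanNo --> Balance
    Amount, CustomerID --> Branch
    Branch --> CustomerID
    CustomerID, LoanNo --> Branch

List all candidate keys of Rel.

Attributes never on any right-hand side: {LoanNo} — every candidate key must contain it.
Closure of {Balance, LoanNo} is {Amount, Balance, Branch, CustomerID, LoanNo}, the whole schema; {Balance, LoanNo} is a candidate key.
Closure of {Branch, LoanNo} is {Amount, Balance, Branch, CustomerID, LoanNo}, the whole schema; {Branch, LoanNo} is a candidate key.
Closure of {CustomerID, LoanNo} is {Amount, Balance, Branch, CustomerID, LoanNo}, the whole schema; {CustomerID, LoanNo} is a candidate key.
Any other superkey properly contains one of these, so there are no further candidate keys.

{Balance, LoanNo}, {Branch, LoanNo}, {CustomerID, LoanNo}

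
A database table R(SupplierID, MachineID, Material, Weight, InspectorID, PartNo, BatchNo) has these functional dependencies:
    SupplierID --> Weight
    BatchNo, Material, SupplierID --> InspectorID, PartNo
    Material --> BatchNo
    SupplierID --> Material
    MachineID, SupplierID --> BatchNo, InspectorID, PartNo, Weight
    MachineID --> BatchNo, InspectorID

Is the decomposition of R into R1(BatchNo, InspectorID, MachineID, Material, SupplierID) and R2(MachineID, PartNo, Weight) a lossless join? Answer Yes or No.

The shared attributes are {MachineID} and {MachineID}⁺ = {BatchNo, InspectorID, MachineID}.
Neither R1 nor R2 is contained in that closure, so the decomposition is lossy.

No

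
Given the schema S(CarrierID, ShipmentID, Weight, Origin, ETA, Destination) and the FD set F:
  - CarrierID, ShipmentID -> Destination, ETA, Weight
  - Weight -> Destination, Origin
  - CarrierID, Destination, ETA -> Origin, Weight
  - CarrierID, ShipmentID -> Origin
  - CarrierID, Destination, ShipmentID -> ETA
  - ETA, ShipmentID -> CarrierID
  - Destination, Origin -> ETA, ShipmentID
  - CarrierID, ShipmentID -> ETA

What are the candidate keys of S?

Closure of {Weight} is {CarrierID, Destination, ETA, Origin, ShipmentID, Weight}, the whole schema; {Weight} is a candidate key.
Closure of {CarrierID, ShipmentID} is {CarrierID, Destination, ETA, Origin, ShipmentID, Weight}, the whole schema; {CarrierID, ShipmentID} is a candidate key.
Closure of {Destination, Origin} is {CarrierID, Destination, ETA, Origin, ShipmentID, Weight}, the whole schema; {Destination, Origin} is a candidate key.
Closure of {ETA, ShipmentID} is {CarrierID, Destination, ETA, Origin, ShipmentID, Weight}, the whole schema; {ETA, ShipmentID} is a candidate key.
Closure of {CarrierID, Destination, ETA} is {CarrierID, Destination, ETA, Origin, ShipmentID, Weight}, the whole schema; {CarrierID, Destination, ETA} is a candidate key.
No proper subset of any of these is a key, and no other minimal superkey exists.

{CarrierID, Destination, ETA}, {CarrierID, ShipmentID}, {Destination, Origin}, {ETA, ShipmentID}, {Weight}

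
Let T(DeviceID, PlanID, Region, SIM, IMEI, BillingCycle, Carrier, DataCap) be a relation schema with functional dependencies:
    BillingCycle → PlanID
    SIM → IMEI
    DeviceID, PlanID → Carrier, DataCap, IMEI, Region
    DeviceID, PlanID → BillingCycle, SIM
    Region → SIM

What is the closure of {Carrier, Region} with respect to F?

{Carrier, IMEI, Region, SIM}

Start with {Carrier, Region}.
Region → SIM applies; add {SIM} → now {Carrier, Region, SIM}.
SIM → IMEI applies; add {IMEI} → now {Carrier, IMEI, Region, SIM}.
No further FD applies.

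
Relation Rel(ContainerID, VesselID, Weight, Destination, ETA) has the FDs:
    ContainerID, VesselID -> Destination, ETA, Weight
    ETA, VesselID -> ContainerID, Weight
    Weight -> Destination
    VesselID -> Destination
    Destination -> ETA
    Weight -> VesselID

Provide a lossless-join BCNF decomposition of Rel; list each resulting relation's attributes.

Candidate keys of the original relation: {VesselID}, {Weight}.
Within {ContainerID, Destination, ETA, VesselID, Weight}: {Destination}⁺ ∩ {ContainerID, Destination, ETA, VesselID, Weight} = {Destination, ETA}, not the whole set, so Destination -> ETA violates BCNF; decompose into {Destination, ETA} and {ContainerID, Destination, VesselID, Weight}.
{Destination, ETA}: every determinant is a superkey — BCNF.
{ContainerID, Destination, VesselID, Weight}: every determinant is a superkey — BCNF.

{ContainerID, Destination, VesselID, Weight}; {Destination, ETA}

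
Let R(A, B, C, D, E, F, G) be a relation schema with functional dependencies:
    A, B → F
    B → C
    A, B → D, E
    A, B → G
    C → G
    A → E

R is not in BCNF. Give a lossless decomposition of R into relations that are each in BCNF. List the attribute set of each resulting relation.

{A, B, D, F}; {A, E}; {B, C}; {C, G}

Candidate key of the original relation: {A, B}.
Within {A, B, C, D, E, F, G}: {B}⁺ ∩ {A, B, C, D, E, F, G} = {B, C, G}, not the whole set, so B → C, G violates BCNF; decompose into {B, C, G} and {A, B, D, E, F}.
Within {B, C, G}: {C}⁺ ∩ {B, C, G} = {C, G}, not the whole set, so C → G violates BCNF; decompose into {C, G} and {B, C}.
{C, G}: every determinant is a superkey — BCNF.
{B, C}: every determinant is a superkey — BCNF.
Within {A, B, D, E, F}: {A}⁺ ∩ {A, B, D, E, F} = {A, E}, not the whole set, so A → E violates BCNF; decompose into {A, E} and {A, B, D, F}.
{A, E}: every determinant is a superkey — BCNF.
{A, B, D, F}: every determinant is a superkey — BCNF.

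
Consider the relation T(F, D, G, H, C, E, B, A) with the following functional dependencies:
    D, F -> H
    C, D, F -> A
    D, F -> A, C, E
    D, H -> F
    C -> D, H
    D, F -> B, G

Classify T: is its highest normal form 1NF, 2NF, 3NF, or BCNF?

BCNF

Candidate keys: {C}, {D, F}, {D, H}. Prime attributes: {C, D, F, H}.
The left-hand side of every FD is a superkey, so BCNF is satisfied.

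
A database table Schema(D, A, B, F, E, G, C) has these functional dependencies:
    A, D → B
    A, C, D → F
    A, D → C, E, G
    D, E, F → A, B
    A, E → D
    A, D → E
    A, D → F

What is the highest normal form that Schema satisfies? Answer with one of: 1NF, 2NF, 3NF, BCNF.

Candidate keys: {A, D}, {A, E}, {D, E, F}. Prime attributes: {A, D, E, F}.
Every FD has a superkey on the left, so the relation is in BCNF.

BCNF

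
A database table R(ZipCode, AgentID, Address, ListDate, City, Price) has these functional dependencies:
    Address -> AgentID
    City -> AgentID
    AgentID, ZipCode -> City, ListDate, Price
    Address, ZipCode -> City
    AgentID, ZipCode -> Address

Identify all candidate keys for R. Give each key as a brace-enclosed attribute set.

{Address, ZipCode}, {AgentID, ZipCode}, {City, ZipCode}

No FD produces {ZipCode}, so it must be in every candidate key.
{Address, ZipCode}⁺ = {Address, AgentID, City, ListDate, Price, ZipCode} — all of the relation — so {Address, ZipCode} is a candidate key.
{AgentID, ZipCode}⁺ = {Address, AgentID, City, ListDate, Price, ZipCode} — all of the relation — so {AgentID, ZipCode} is a candidate key.
{City, ZipCode}⁺ = {Address, AgentID, City, ListDate, Price, ZipCode} — all of the relation — so {City, ZipCode} is a candidate key.
These are minimal and exhaustive — every other superkey contains one of them.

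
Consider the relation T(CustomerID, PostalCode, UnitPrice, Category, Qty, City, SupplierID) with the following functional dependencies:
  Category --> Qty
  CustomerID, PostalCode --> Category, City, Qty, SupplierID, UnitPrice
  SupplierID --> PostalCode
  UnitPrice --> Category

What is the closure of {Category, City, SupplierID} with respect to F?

{Category, City, PostalCode, Qty, SupplierID}

Start with {Category, City, SupplierID}.
Category --> Qty applies; add {Qty} → now {Category, City, Qty, SupplierID}.
SupplierID --> PostalCode applies; add {PostalCode} → now {Category, City, PostalCode, Qty, SupplierID}.
No further FD applies.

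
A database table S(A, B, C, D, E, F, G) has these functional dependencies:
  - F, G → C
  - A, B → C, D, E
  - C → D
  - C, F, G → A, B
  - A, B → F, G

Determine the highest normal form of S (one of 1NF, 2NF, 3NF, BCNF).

Candidate keys: {A, B}, {F, G}. Prime attributes: {A, B, F, G}.
For C → D we have {C}⁺ = {C, D}; {C} is not a superkey, so BCNF fails.
C → D determines the non-prime attribute {D} from a non-superkey — 3NF is violated.
Checking every proper subset of each key, none determines a non-prime attribute — 2NF is satisfied.

2NF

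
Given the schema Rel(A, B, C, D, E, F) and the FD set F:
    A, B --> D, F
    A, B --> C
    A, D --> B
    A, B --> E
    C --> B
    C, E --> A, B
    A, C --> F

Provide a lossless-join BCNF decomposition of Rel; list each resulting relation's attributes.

{A, C, D, E, F}; {B, C}

Candidate keys of the original relation: {A, B}, {A, C}, {A, D}, {C, E}.
Within {A, B, C, D, E, F}: {C}⁺ ∩ {A, B, C, D, E, F} = {B, C}, not the whole set, so C --> B violates BCNF; decompose into {B, C} and {A, C, D, E, F}.
{B, C} is in BCNF.
{A, C, D, E, F} is in BCNF.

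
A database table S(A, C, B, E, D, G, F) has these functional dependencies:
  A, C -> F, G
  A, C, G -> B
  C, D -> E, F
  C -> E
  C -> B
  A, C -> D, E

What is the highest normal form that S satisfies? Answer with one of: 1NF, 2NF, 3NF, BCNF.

1NF

Candidate key: {A, C}. Prime attributes: {A, C}.
C, D -> E, F: {C, D}⁺ = {B, C, D, E, F}, which is not all of the attributes, so the left side is not a superkey — BCNF is violated.
C, D -> E, F determines the non-prime attributes {E, F} from a non-superkey — 3NF is violated.
Since {C} ⊂ {A, C} and {C}⁺ ⊇ {B, E} with {B, E} non-prime, there is a partial dependency; 2NF fails.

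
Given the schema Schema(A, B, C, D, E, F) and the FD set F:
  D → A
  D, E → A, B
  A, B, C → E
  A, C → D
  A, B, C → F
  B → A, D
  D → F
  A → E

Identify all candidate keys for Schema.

{A, C}, {B, C}, {C, D}

No FD produces {C}, so it must be in every candidate key.
Closure of {A, C} is {A, B, C, D, E, F}, the whole schema; {A, C} is a candidate key.
Closure of {B, C} is {A, B, C, D, E, F}, the whole schema; {B, C} is a candidate key.
Closure of {C, D} is {A, B, C, D, E, F}, the whole schema; {C, D} is a candidate key.
These are minimal and exhaustive — every other superkey contains one of them.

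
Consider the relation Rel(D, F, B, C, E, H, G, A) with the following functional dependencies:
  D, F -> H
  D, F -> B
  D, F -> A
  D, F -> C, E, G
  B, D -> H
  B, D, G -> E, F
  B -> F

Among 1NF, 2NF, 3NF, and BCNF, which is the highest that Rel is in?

3NF

Candidate keys: {B, D}, {D, F}. Prime attributes: {B, D, F}.
For B -> F we have {B}⁺ = {B, F}; {B} is not a superkey, so BCNF fails.
But every attribute on its right side ({F}) is prime, and the same holds for every other non-superkey FD, so 3NF still holds.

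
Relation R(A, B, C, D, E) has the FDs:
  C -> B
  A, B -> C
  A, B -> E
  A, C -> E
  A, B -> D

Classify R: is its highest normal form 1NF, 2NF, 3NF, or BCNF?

Candidate keys: {A, B}, {A, C}. Prime attributes: {A, B, C}.
C -> B breaks BCNF: {C}⁺ = {B, C}, so {C} is not a superkey.
But every attribute on its right side ({B}) is prime, and the same holds for every other non-superkey FD, so 3NF still holds.

3NF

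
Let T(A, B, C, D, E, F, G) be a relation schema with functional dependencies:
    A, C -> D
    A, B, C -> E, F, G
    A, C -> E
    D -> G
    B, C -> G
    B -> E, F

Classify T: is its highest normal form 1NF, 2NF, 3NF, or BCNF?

1NF

Candidate key: {A, B, C}. Prime attributes: {A, B, C}.
A, C -> D breaks BCNF: {A, C}⁺ = {A, C, D, E, G}, so {A, C} is not a superkey.
A, C -> D determines the non-prime attribute {D} from a non-superkey — 3NF is violated.
Since {B} ⊂ {A, B, C} and {B}⁺ ⊇ {E, F} with {E, F} non-prime, there is a partial dependency; 2NF fails.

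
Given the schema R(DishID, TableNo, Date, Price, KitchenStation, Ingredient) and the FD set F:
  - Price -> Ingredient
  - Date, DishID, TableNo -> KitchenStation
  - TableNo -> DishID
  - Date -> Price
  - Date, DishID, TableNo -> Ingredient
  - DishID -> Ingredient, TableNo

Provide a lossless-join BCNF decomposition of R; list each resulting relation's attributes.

Candidate keys of the original relation: {Date, DishID}, {Date, TableNo}.
In {Date, DishID, Ingredient, KitchenStation, Price, TableNo}, {Price} is not a superkey ({Price}⁺ restricted to this set is {Ingredient, Price}), so split on Price -> Ingredient into {Ingredient, Price} and {Date, DishID, KitchenStation, Price, TableNo}.
{Ingredient, Price} has no BCNF violation.
In {Date, DishID, KitchenStation, Price, TableNo}, {TableNo} is not a superkey ({TableNo}⁺ restricted to this set is {DishID, TableNo}), so split on TableNo -> DishID into {DishID, TableNo} and {Date, KitchenStation, Price, TableNo}.
{DishID, TableNo} has no BCNF violation.
In {Date, KitchenStation, Price, TableNo}, {Date} is not a superkey ({Date}⁺ restricted to this set is {Date, Price}), so split on Date -> Price into {Date, Price} and {Date, KitchenStation, TableNo}.
{Date, Price} has no BCNF violation.
{Date, KitchenStation, TableNo} has no BCNF violation.

{Date, KitchenStation, TableNo}; {Date, Price}; {DishID, TableNo}; {Ingredient, Price}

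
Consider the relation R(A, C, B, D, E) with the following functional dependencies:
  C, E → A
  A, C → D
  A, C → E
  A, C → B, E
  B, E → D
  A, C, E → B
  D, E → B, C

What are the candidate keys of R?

Closure of {A, C} is {A, B, C, D, E}, the whole schema; {A, C} is a candidate key.
Closure of {B, E} is {A, B, C, D, E}, the whole schema; {B, E} is a candidate key.
Closure of {C, E} is {A, B, C, D, E}, the whole schema; {C, E} is a candidate key.
Closure of {D, E} is {A, B, C, D, E}, the whole schema; {D, E} is a candidate key.
Any other superkey properly contains one of these, so there are no further candidate keys.

{A, C}, {B, E}, {C, E}, {D, E}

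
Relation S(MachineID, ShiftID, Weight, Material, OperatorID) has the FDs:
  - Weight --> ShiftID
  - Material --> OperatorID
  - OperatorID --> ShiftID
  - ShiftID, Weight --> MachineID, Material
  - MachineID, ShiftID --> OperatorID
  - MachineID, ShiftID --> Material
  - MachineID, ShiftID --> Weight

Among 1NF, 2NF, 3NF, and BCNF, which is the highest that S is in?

Candidate keys: {MachineID, Material}, {MachineID, OperatorID}, {MachineID, ShiftID}, {Weight}. Prime attributes: {MachineID, Material, OperatorID, ShiftID, Weight}.
Material --> OperatorID breaks BCNF: {Material}⁺ = {Material, OperatorID, ShiftID}, so {Material} is not a superkey.
But every attribute on its right side ({OperatorID}) is prime, and the same holds for every other non-superkey FD, so 3NF still holds.

3NF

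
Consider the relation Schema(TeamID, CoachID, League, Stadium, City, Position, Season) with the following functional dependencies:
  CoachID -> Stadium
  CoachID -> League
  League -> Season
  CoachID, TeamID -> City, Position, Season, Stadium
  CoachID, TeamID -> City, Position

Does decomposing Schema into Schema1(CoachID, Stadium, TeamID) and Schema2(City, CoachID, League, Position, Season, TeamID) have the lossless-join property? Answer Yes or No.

Common attributes: {CoachID, TeamID}; their closure is {City, CoachID, League, Position, Season, Stadium, TeamID}.
This includes all of Schema1, so the common attributes are a superkey of Schema1 — the join is lossless.

Yes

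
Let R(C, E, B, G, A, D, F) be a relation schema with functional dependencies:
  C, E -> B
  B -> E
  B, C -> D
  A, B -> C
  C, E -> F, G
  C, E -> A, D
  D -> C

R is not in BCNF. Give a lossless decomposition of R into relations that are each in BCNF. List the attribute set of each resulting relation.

Candidate keys of the original relation: {A, B}, {B, C}, {B, D}, {C, E}, {D, E}.
{A, B, C, D, E, F, G}: {B} determines {B, E} here but is not a superkey — split on B -> E, giving {B, E} and {A, B, C, D, F, G}.
{B, E} has no BCNF violation.
{A, B, C, D, F, G}: {D} determines {C, D} here but is not a superkey — split on D -> C, giving {C, D} and {A, B, D, F, G}.
{C, D} has no BCNF violation.
{A, B, D, F, G} has no BCNF violation.

{A, B, D, F, G}; {B, E}; {C, D}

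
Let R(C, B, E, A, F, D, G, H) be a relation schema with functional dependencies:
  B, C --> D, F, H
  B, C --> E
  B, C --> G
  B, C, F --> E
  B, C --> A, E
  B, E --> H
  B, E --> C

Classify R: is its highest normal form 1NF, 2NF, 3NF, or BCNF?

BCNF

Candidate keys: {B, C}, {B, E}. Prime attributes: {B, C, E}.
The left-hand side of every FD is a superkey, so BCNF is satisfied.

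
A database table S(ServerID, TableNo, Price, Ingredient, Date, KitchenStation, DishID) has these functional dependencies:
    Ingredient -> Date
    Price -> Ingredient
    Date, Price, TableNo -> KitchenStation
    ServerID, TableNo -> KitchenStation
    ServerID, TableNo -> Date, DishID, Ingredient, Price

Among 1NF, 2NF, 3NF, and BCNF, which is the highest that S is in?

Candidate key: {ServerID, TableNo}. Prime attributes: {ServerID, TableNo}.
Ingredient -> Date: {Ingredient}⁺ = {Date, Ingredient}, which is not all of the attributes, so the left side is not a superkey — BCNF is violated.
Ingredient -> Date determines the non-prime attribute {Date} from a non-superkey — 3NF is violated.
Checking every proper subset of each key, none determines a non-prime attribute — 2NF is satisfied.

2NF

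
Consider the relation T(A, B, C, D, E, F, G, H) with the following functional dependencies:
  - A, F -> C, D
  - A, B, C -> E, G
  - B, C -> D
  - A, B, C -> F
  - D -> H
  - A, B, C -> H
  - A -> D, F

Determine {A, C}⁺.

{A, C, D, F, H}

Start with {A, C}.
A -> D, F applies; add {D, F} → now {A, C, D, F}.
D -> H applies; add {H} → now {A, C, D, F, H}.
No further FD applies.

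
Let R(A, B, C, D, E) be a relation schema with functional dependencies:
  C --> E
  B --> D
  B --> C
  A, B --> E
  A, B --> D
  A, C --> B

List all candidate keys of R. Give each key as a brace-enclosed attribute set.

{A, B}, {A, C}

Attributes never on any right-hand side: {A} — every candidate key must contain it.
{A, B}⁺ = {A, B, C, D, E}, which is every attribute, so {A, B} is a candidate key.
{A, C}⁺ = {A, B, C, D, E}, which is every attribute, so {A, C} is a candidate key.
These are minimal and exhaustive — every other superkey contains one of them.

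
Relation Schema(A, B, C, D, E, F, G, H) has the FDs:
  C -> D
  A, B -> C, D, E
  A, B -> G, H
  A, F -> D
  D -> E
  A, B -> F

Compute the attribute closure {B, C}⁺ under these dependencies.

{B, C, D, E}

Start with {B, C}.
C -> D applies; add {D} → now {B, C, D}.
D -> E applies; add {E} → now {B, C, D, E}.
No further FD applies.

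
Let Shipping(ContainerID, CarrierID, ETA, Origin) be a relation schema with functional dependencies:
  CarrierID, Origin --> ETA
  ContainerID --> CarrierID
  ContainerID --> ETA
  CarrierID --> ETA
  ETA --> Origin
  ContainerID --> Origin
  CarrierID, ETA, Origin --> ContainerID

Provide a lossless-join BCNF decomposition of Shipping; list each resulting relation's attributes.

{CarrierID, ContainerID, ETA}; {ETA, Origin}

Candidate keys of the original relation: {CarrierID}, {ContainerID}.
Within {CarrierID, ContainerID, ETA, Origin}: {ETA}⁺ ∩ {CarrierID, ContainerID, ETA, Origin} = {ETA, Origin}, not the whole set, so ETA --> Origin violates BCNF; decompose into {ETA, Origin} and {CarrierID, ContainerID, ETA}.
{ETA, Origin} is in BCNF.
{CarrierID, ContainerID, ETA} is in BCNF.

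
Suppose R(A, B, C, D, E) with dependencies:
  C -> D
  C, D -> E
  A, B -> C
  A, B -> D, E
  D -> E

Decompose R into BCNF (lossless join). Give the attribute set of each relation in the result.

Candidate key of the original relation: {A, B}.
Within {A, B, C, D, E}: {C}⁺ ∩ {A, B, C, D, E} = {C, D, E}, not the whole set, so C -> D, E violates BCNF; decompose into {C, D, E} and {A, B, C}.
Within {C, D, E}: {D}⁺ ∩ {C, D, E} = {D, E}, not the whole set, so D -> E violates BCNF; decompose into {D, E} and {C, D}.
{D, E} is in BCNF.
{C, D} is in BCNF.
{A, B, C} is in BCNF.

{A, B, C}; {C, D}; {D, E}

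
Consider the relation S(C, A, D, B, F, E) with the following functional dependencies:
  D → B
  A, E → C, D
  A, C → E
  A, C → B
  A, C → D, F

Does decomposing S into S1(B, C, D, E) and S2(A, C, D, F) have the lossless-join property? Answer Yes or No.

No

The shared attributes are {C, D} and {C, D}⁺ = {B, C, D}.
Neither S1 nor S2 is contained in that closure, so the decomposition is lossy.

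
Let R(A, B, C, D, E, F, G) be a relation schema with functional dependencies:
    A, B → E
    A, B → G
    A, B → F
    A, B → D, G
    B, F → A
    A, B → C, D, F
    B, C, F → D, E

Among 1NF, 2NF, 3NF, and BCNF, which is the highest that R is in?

Candidate keys: {A, B}, {B, F}. Prime attributes: {A, B, F}.
The left-hand side of every FD is a superkey, so BCNF is satisfied.

BCNF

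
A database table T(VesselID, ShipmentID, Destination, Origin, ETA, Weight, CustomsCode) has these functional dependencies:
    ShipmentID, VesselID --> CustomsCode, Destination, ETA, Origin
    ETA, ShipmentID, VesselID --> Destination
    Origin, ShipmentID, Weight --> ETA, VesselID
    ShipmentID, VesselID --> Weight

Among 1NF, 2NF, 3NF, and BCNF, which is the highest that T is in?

BCNF

Candidate keys: {Origin, ShipmentID, Weight}, {ShipmentID, VesselID}. Prime attributes: {Origin, ShipmentID, VesselID, Weight}.
Every FD has a superkey on the left, so the relation is in BCNF.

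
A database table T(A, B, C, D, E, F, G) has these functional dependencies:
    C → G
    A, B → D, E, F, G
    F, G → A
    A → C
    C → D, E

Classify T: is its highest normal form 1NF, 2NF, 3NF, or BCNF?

Candidate keys: {A, B}, {B, C, F}, {B, F, G}. Prime attributes: {A, B, C, F, G}.
C → G breaks BCNF: {C}⁺ = {C, D, E, G}, so {C} is not a superkey.
C → D, E determines the non-prime attributes {D, E} from a non-superkey — 3NF is violated.
The proper key subset {A} of {A, B} determines non-prime {D, E}, so the relation is not even in 2NF.

1NF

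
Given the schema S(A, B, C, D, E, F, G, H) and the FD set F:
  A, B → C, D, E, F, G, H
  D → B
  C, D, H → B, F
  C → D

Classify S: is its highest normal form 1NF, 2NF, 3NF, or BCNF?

Candidate keys: {A, B}, {A, C}, {A, D}. Prime attributes: {A, B, C, D}.
D → B breaks BCNF: {D}⁺ = {B, D}, so {D} is not a superkey.
C, D, H → B, F determines the non-prime attribute {F} from a non-superkey — 3NF is violated.
No proper subset of a key has a non-prime attribute in its closure, so there is no partial dependency; 2NF holds.

2NF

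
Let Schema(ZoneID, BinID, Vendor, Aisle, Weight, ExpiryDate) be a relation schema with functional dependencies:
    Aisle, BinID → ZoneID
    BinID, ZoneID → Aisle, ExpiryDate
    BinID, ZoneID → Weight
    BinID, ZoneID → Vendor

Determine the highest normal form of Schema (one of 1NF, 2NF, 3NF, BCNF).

Candidate keys: {Aisle, BinID}, {BinID, ZoneID}. Prime attributes: {Aisle, BinID, ZoneID}.
Every FD has a superkey on the left, so the relation is in BCNF.

BCNF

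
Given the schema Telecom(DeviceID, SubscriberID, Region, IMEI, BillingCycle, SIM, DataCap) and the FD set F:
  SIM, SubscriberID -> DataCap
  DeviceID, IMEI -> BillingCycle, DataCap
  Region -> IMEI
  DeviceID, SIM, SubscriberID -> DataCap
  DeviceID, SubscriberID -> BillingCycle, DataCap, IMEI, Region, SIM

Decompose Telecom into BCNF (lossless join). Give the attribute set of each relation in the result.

Candidate key of the original relation: {DeviceID, SubscriberID}.
Within {BillingCycle, DataCap, DeviceID, IMEI, Region, SIM, SubscriberID}: {SIM, SubscriberID}⁺ ∩ {BillingCycle, DataCap, DeviceID, IMEI, Region, SIM, SubscriberID} = {DataCap, SIM, SubscriberID}, not the whole set, so SIM, SubscriberID -> DataCap violates BCNF; decompose into {DataCap, SIM, SubscriberID} and {BillingCycle, DeviceID, IMEI, Region, SIM, SubscriberID}.
{DataCap, SIM, SubscriberID} has no BCNF violation.
Within {BillingCycle, DeviceID, IMEI, Region, SIM, SubscriberID}: {DeviceID, IMEI}⁺ ∩ {BillingCycle, DeviceID, IMEI, Region, SIM, SubscriberID} = {BillingCycle, DeviceID, IMEI}, not the whole set, so DeviceID, IMEI -> BillingCycle violates BCNF; decompose into {BillingCycle, DeviceID, IMEI} and {DeviceID, IMEI, Region, SIM, SubscriberID}.
{BillingCycle, DeviceID, IMEI} has no BCNF violation.
Within {DeviceID, IMEI, Region, SIM, SubscriberID}: {Region}⁺ ∩ {DeviceID, IMEI, Region, SIM, SubscriberID} = {IMEI, Region}, not the whole set, so Region -> IMEI violates BCNF; decompose into {IMEI, Region} and {DeviceID, Region, SIM, SubscriberID}.
{IMEI, Region} has no BCNF violation.
{DeviceID, Region, SIM, SubscriberID} has no BCNF violation.

{BillingCycle, DeviceID, IMEI}; {DataCap, SIM, SubscriberID}; {DeviceID, Region, SIM, SubscriberID}; {IMEI, Region}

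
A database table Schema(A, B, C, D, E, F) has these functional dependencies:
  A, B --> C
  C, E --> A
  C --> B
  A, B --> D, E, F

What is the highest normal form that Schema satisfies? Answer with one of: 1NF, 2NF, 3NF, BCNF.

Candidate keys: {A, B}, {A, C}, {C, E}. Prime attributes: {A, B, C, E}.
C --> B breaks BCNF: {C}⁺ = {B, C}, so {C} is not a superkey.
But every attribute on its right side ({B}) is prime, and the same holds for every other non-superkey FD, so 3NF still holds.

3NF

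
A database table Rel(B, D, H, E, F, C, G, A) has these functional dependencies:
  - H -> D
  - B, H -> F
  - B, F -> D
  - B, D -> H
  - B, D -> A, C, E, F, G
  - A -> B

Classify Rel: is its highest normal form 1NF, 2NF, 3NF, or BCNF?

Candidate keys: {A, D}, {A, F}, {A, H}, {B, D}, {B, F}, {B, H}. Prime attributes: {A, B, D, F, H}.
H -> D: {H}⁺ = {D, H}, which is not all of the attributes, so the left side is not a superkey — BCNF is violated.
But every attribute on its right side ({D}) is prime, and the same holds for every other non-superkey FD, so 3NF still holds.

3NF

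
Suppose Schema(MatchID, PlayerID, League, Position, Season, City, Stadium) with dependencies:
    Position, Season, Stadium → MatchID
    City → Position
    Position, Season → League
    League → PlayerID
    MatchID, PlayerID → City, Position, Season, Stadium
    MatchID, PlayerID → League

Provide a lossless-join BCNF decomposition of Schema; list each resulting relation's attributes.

{City, League, Season}; {City, MatchID, Season, Stadium}; {City, Position}; {League, PlayerID}

Candidate keys of the original relation: {City, MatchID, Season}, {City, Season, Stadium}, {League, MatchID}, {MatchID, PlayerID}, {MatchID, Position, Season}, {Position, Season, Stadium}.
{City, League, MatchID, PlayerID, Position, Season, Stadium}: {City} determines {City, Position} here but is not a superkey — split on City → Position, giving {City, Position} and {City, League, MatchID, PlayerID, Season, Stadium}.
{City, Position} has no BCNF violation.
{City, League, MatchID, PlayerID, Season, Stadium}: {League} determines {League, PlayerID} here but is not a superkey — split on League → PlayerID, giving {League, PlayerID} and {City, League, MatchID, Season, Stadium}.
{League, PlayerID} has no BCNF violation.
{City, League, MatchID, Season, Stadium}: {City, Season} determines {City, League, Season} here but is not a superkey — split on City, Season → League, giving {City, League, Season} and {City, MatchID, Season, Stadium}.
{City, League, Season} has no BCNF violation.
{City, MatchID, Season, Stadium} has no BCNF violation.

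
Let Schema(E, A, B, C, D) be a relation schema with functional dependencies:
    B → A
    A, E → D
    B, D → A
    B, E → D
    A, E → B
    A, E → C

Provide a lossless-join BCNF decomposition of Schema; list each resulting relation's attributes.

Candidate keys of the original relation: {A, E}, {B, E}.
{A, B, C, D, E}: {B} determines {A, B} here but is not a superkey — split on B → A, giving {A, B} and {B, C, D, E}.
{A, B}: every determinant is a superkey — BCNF.
{B, C, D, E}: every determinant is a superkey — BCNF.

{A, B}; {B, C, D, E}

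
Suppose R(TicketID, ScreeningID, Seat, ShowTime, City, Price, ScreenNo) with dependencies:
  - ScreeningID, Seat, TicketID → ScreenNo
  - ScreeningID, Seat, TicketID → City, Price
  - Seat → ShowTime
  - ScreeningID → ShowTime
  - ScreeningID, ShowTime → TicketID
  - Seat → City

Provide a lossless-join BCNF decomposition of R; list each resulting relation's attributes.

Candidate key of the original relation: {ScreeningID, Seat}.
Within {City, Price, ScreenNo, ScreeningID, Seat, ShowTime, TicketID}: {Seat}⁺ ∩ {City, Price, ScreenNo, ScreeningID, Seat, ShowTime, TicketID} = {City, Seat, ShowTime}, not the whole set, so Seat → City, ShowTime violates BCNF; decompose into {City, Seat, ShowTime} and {Price, ScreenNo, ScreeningID, Seat, TicketID}.
{City, Seat, ShowTime} has no BCNF violation.
Within {Price, ScreenNo, ScreeningID, Seat, TicketID}: {ScreeningID}⁺ ∩ {Price, ScreenNo, ScreeningID, Seat, TicketID} = {ScreeningID, TicketID}, not the whole set, so ScreeningID → TicketID violates BCNF; decompose into {ScreeningID, TicketID} and {Price, ScreenNo, ScreeningID, Seat}.
{ScreeningID, TicketID} has no BCNF violation.
{Price, ScreenNo, ScreeningID, Seat} has no BCNF violation.

{City, Seat, ShowTime}; {Price, ScreenNo, ScreeningID, Seat}; {ScreeningID, TicketID}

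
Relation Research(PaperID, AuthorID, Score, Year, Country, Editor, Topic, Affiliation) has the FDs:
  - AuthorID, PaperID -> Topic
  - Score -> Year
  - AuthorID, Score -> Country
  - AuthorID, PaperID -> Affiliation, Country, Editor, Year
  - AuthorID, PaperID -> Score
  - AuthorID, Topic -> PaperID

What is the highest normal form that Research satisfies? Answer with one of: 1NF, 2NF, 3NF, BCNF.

2NF

Candidate keys: {AuthorID, PaperID}, {AuthorID, Topic}. Prime attributes: {AuthorID, PaperID, Topic}.
Score -> Year: {Score}⁺ = {Score, Year}, which is not all of the attributes, so the left side is not a superkey — BCNF is violated.
Score -> Year has non-prime {Year} on the right and a non-superkey on the left, so 3NF fails.
No non-prime attribute depends on a proper subset of any candidate key, so 2NF holds.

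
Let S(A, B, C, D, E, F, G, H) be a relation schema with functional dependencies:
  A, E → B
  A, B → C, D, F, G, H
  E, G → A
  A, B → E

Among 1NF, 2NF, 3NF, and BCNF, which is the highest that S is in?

BCNF

Candidate keys: {A, B}, {A, E}, {E, G}. Prime attributes: {A, B, E, G}.
Every FD has a superkey on the left, so the relation is in BCNF.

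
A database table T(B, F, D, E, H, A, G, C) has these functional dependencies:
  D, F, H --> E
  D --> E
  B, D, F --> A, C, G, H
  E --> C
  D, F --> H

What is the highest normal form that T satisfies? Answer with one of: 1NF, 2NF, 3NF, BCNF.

1NF

Candidate key: {B, D, F}. Prime attributes: {B, D, F}.
For D, F, H --> E we have {D, F, H}⁺ = {C, D, E, F, H}; {D, F, H} is not a superkey, so BCNF fails.
D, F, H --> E has non-prime {E} on the right and a non-superkey on the left, so 3NF fails.
Since {D} ⊂ {B, D, F} and {D}⁺ ⊇ {C, E} with {C, E} non-prime, there is a partial dependency; 2NF fails.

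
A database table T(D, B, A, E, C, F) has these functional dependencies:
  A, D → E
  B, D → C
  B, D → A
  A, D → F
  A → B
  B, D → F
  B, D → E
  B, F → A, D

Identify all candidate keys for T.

{A, D}⁺ = {A, B, C, D, E, F} — all of the relation — so {A, D} is a candidate key.
{A, F}⁺ = {A, B, C, D, E, F} — all of the relation — so {A, F} is a candidate key.
{B, D}⁺ = {A, B, C, D, E, F} — all of the relation — so {B, D} is a candidate key.
{B, F}⁺ = {A, B, C, D, E, F} — all of the relation — so {B, F} is a candidate key.
No proper subset of any of these is a key, and no other minimal superkey exists.

{A, D}, {A, F}, {B, D}, {B, F}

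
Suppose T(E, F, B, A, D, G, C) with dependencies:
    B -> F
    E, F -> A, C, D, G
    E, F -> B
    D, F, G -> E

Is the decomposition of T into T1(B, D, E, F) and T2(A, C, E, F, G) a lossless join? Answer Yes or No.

Yes

Common attributes: {E, F}; their closure is {A, B, C, D, E, F, G}.
Since T1 ⊆ {A, B, C, D, E, F, G}, the intersection is a superkey of T1; the decomposition is lossless.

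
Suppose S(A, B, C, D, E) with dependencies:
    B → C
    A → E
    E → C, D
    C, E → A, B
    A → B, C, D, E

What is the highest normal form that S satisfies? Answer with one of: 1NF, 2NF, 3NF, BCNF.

2NF

Candidate keys: {A}, {E}. Prime attributes: {A, E}.
B → C: {B}⁺ = {B, C}, which is not all of the attributes, so the left side is not a superkey — BCNF is violated.
Because {C} is non-prime and the left side of B → C is not a superkey, the relation is not in 3NF.
With only single-attribute keys there can be no partial dependency, so 2NF holds.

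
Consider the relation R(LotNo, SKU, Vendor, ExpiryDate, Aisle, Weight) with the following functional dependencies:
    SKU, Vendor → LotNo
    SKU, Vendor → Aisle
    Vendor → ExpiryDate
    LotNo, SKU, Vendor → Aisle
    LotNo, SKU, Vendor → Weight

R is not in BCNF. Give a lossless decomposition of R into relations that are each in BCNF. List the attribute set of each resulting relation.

Candidate key of the original relation: {SKU, Vendor}.
{Aisle, ExpiryDate, LotNo, SKU, Vendor, Weight}: {Vendor} determines {ExpiryDate, Vendor} here but is not a superkey — split on Vendor → ExpiryDate, giving {ExpiryDate, Vendor} and {Aisle, LotNo, SKU, Vendor, Weight}.
{ExpiryDate, Vendor}: every determinant is a superkey — BCNF.
{Aisle, LotNo, SKU, Vendor, Weight}: every determinant is a superkey — BCNF.

{Aisle, LotNo, SKU, Vendor, Weight}; {ExpiryDate, Vendor}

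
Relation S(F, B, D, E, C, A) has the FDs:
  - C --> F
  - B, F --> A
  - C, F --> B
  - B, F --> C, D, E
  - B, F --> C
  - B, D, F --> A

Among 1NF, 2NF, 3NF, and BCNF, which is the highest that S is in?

BCNF

Candidate keys: {B, F}, {C}. Prime attributes: {B, C, F}.
The left-hand side of every FD is a superkey, so BCNF is satisfied.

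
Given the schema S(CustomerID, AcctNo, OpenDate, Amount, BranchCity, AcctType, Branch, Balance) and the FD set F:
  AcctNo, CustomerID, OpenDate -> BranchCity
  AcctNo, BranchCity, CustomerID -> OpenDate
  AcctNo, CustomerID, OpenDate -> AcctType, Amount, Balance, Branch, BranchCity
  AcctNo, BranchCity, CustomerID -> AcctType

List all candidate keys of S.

No FD produces {AcctNo, CustomerID}, so they must be in every candidate key.
{AcctNo, BranchCity, CustomerID}⁺ = {AcctNo, AcctType, Amount, Balance, Branch, BranchCity, CustomerID, OpenDate}, which is every attribute, so {AcctNo, BranchCity, CustomerID} is a candidate key.
{AcctNo, CustomerID, OpenDate}⁺ = {AcctNo, AcctType, Amount, Balance, Branch, BranchCity, CustomerID, OpenDate}, which is every attribute, so {AcctNo, CustomerID, OpenDate} is a candidate key.
Any other superkey properly contains one of these, so there are no further candidate keys.

{AcctNo, BranchCity, CustomerID}, {AcctNo, CustomerID, OpenDate}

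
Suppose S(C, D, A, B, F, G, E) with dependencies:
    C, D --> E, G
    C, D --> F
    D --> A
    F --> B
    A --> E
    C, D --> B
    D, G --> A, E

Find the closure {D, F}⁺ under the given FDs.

Start with {D, F}.
D --> A applies; add {A} → now {A, D, F}.
F --> B applies; add {B} → now {A, B, D, F}.
A --> E applies; add {E} → now {A, B, D, E, F}.
No further FD applies.

{A, B, D, E, F}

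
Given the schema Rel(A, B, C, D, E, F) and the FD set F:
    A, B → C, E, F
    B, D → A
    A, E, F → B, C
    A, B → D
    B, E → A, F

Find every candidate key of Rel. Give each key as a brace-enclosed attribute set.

{A, B}⁺ = {A, B, C, D, E, F}, which is every attribute, so {A, B} is a candidate key.
{B, D}⁺ = {A, B, C, D, E, F}, which is every attribute, so {B, D} is a candidate key.
{B, E}⁺ = {A, B, C, D, E, F}, which is every attribute, so {B, E} is a candidate key.
{A, E, F}⁺ = {A, B, C, D, E, F}, which is every attribute, so {A, E, F} is a candidate key.
Any other superkey properly contains one of these, so there are no further candidate keys.

{A, B}, {A, E, F}, {B, D}, {B, E}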